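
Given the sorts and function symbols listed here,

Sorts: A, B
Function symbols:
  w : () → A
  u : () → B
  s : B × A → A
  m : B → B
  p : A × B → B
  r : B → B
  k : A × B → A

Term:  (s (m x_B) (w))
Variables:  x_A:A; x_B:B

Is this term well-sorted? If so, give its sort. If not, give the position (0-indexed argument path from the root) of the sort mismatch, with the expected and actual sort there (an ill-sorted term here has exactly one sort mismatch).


well-sorted; sort = A

    x_B : B
  (m x_B) : B
  (w) : A
(s (m x_B) (w)) : A


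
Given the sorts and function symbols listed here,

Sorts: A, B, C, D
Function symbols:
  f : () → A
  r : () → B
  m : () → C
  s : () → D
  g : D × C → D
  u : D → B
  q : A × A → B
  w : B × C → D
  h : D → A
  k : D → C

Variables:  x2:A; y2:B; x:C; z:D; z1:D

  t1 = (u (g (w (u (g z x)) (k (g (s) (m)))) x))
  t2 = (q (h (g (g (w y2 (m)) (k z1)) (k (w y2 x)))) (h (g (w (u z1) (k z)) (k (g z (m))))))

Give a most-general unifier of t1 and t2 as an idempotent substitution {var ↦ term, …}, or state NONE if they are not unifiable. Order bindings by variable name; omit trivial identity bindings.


NONE (not unifiable)

head clash or occurs-check failure — not unifiable


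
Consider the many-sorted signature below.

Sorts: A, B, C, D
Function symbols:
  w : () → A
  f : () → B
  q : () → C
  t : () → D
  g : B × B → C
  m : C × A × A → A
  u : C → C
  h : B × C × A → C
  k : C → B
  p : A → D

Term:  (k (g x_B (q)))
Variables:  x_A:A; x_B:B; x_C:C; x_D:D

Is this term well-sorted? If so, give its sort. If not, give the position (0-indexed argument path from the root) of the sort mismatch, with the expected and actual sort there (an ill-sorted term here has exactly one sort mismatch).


ill-sorted at position [0, 1]: expected B, got C

    x_B : B
    (q) : C
  (g x_B (q)) : ✗ arg 1 at [0, 1] has sort C, expected B


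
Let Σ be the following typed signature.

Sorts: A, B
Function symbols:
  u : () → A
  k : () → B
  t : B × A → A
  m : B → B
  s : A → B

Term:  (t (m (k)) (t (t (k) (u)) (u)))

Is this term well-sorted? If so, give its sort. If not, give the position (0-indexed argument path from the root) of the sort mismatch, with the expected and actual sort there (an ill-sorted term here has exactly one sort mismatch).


    (k) : B
  (m (k)) : B
      (k) : B
      (u) : A
    (t (k) (u)) : A
    (u) : A
  (t (t (k) (u)) (u)) : ✗ arg 0 at [1, 0] has sort A, expected B

ill-sorted at position [1, 0]: expected B, got A


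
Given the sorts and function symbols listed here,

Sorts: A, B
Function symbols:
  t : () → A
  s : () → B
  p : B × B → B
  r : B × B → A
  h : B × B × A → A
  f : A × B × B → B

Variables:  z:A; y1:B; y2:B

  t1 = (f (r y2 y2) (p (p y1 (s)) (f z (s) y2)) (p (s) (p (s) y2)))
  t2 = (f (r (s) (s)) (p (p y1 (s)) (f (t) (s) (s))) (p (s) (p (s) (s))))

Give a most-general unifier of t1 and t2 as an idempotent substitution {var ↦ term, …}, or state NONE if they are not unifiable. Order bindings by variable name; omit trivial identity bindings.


{y2 ↦ (s), z ↦ (t)}


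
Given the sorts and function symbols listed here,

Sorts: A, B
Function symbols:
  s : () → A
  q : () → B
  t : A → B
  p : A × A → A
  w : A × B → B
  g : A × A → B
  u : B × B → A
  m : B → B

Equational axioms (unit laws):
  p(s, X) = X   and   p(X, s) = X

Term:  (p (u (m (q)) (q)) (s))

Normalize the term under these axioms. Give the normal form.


normal form = (u (m (q)) (q))

1. (p (u (m (q)) (q)) (s))  →  (u (m (q)) (q))


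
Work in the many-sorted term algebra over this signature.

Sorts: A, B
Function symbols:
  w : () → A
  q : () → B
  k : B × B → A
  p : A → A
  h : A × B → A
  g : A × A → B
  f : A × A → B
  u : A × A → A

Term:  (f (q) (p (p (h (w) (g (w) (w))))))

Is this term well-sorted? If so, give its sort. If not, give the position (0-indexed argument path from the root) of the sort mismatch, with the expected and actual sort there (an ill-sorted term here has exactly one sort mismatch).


  (q) : B
        (w) : A
          (w) : A
          (w) : A
        (g (w) (w)) : B
      (h (w) (g (w) (w))) : A
    (p (h (w) (g (w) (w)))) : A
  (p (p (h (w) (g (w) (w))))) : A
(f (q) (p (p (h (w) (g (w) (w)))))) : ✗ arg 0 at [0] has sort B, expected A

ill-sorted at position [0]: expected A, got B


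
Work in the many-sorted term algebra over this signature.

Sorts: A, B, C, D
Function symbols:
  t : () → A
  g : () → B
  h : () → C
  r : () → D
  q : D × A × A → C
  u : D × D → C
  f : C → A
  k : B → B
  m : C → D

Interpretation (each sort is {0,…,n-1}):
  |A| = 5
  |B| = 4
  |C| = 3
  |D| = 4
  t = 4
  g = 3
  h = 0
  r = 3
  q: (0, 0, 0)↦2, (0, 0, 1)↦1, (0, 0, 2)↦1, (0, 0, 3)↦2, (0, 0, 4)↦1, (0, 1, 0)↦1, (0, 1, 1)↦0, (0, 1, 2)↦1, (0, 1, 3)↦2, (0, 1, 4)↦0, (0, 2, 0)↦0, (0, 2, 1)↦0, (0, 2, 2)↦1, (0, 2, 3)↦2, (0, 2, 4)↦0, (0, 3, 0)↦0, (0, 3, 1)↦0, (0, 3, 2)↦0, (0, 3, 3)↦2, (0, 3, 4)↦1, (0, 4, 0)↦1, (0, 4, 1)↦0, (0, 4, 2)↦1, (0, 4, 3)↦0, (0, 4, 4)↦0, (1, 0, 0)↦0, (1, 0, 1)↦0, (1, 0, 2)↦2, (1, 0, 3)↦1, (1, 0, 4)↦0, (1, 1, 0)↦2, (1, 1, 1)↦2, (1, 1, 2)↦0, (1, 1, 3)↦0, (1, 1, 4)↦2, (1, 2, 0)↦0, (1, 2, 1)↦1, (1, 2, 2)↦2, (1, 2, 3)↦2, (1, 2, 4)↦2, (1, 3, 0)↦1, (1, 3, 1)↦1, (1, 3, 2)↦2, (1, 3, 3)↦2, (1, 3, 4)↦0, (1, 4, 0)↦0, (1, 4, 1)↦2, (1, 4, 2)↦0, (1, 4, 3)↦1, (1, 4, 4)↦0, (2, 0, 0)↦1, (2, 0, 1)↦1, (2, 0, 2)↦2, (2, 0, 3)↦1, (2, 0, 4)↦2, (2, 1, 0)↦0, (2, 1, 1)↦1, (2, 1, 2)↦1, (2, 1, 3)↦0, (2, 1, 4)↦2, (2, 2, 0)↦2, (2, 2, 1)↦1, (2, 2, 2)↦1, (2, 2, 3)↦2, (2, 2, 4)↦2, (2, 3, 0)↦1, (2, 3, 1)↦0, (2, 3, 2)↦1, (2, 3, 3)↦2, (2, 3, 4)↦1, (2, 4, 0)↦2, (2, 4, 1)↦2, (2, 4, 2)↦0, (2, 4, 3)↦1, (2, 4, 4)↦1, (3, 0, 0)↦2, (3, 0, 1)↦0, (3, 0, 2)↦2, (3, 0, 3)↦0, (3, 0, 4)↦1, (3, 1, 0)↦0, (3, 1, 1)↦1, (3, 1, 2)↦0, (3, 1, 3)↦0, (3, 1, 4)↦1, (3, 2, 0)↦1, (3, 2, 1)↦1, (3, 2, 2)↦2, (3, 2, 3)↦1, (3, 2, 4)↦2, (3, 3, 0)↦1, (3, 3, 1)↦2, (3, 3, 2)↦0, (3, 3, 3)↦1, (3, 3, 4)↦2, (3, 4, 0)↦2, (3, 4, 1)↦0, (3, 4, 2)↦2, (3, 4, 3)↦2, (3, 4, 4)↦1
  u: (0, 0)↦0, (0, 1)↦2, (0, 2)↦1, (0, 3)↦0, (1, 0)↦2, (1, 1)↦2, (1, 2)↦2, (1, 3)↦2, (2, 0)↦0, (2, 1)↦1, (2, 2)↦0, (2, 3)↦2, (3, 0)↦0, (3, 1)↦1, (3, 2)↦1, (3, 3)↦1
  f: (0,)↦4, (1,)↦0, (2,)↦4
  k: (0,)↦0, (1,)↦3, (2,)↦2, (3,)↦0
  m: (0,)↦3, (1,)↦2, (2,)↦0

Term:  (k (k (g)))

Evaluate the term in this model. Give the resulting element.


  g = 3
  (k (g)) = k(3,) = 0
  (k (k (g))) = k(0,) = 0

value = 0


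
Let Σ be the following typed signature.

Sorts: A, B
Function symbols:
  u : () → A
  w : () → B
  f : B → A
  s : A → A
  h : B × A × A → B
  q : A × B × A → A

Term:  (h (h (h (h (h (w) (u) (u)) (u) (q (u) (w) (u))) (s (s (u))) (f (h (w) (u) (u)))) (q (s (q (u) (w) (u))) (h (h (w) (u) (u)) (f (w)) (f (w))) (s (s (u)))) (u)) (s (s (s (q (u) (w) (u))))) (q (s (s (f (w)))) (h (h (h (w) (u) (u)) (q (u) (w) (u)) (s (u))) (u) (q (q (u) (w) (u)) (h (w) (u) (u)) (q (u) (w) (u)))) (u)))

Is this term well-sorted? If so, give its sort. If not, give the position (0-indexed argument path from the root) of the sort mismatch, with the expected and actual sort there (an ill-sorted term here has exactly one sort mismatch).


          (w) : B
          (u) : A
          (u) : A
        (h (w) (u) (u)) : B
        (u) : A
          (u) : A
          (w) : B
          (u) : A
        (q (u) (w) (u)) : A
      (h (h (w) (u) (u)) (u) (q (u) (w) (u))) : B
          (u) : A
        (s (u)) : A
      (s (s (u))) : A
          (w) : B
          (u) : A
          (u) : A
        (h (w) (u) (u)) : B
      (f (h (w) (u) (u))) : A
    (h (h (h (w) (u) (u)) (u) (q (u) (w) (u))) (s (s (u))) (f (h (w) (u) (u)))) : B
          (u) : A
          (w) : B
          (u) : A
        (q (u) (w) (u)) : A
      (s (q (u) (w) (u))) : A
          (w) : B
          (u) : A
          (u) : A
        (h (w) (u) (u)) : B
          (w) : B
        (f (w)) : A
          (w) : B
        (f (w)) : A
      (h (h (w) (u) (u)) (f (w)) (f (w))) : B
          (u) : A
        (s (u)) : A
      (s (s (u))) : A
    (q (s (q (u) (w) (u))) (h (h (w) (u) (u)) (f (w)) (f (w))) (s (s (u)))) : A
    (u) : A
  (h (h (h (h (w) (u) (u)) (u) (q (u) (w) (u))) (s (s (u))) (f (h (w) (u) (u)))) (q (s (q (u) (w) (u))) (h (h (w) (u) (u)) (f (w)) (f (w))) (s (s (u)))) (u)) : B
          (u) : A
          (w) : B
          (u) : A
        (q (u) (w) (u)) : A
      (s (q (u) (w) (u))) : A
    (s (s (q (u) (w) (u)))) : A
  (s (s (s (q (u) (w) (u))))) : A
          (w) : B
        (f (w)) : A
      (s (f (w))) : A
    (s (s (f (w)))) : A
          (w) : B
          (u) : A
          (u) : A
        (h (w) (u) (u)) : B
          (u) : A
          (w) : B
          (u) : A
        (q (u) (w) (u)) : A
          (u) : A
        (s (u)) : A
      (h (h (w) (u) (u)) (q (u) (w) (u)) (s (u))) : B
      (u) : A
          (u) : A
          (w) : B
          (u) : A
        (q (u) (w) (u)) : A
          (w) : B
          (u) : A
          (u) : A
        (h (w) (u) (u)) : B
          (u) : A
          (w) : B
          (u) : A
        (q (u) (w) (u)) : A
      (q (q (u) (w) (u)) (h (w) (u) (u)) (q (u) (w) (u))) : A
    (h (h (h (w) (u) (u)) (q (u) (w) (u)) (s (u))) (u) (q (q (u) (w) (u)) (h (w) (u) (u)) (q (u) (w) (u)))) : B
    (u) : A
  (q (s (s (f (w)))) (h (h (h (w) (u) (u)) (q (u) (w) (u)) (s (u))) (u) (q (q (u) (w) (u)) (h (w) (u) (u)) (q (u) (w) (u)))) (u)) : A
(h (h (h (h (h (w) (u) (u)) (u) (q (u) (w) (u))) (s (s (u))) (f (h (w) (u) (u)))) (q (s (q (u) (w) (u))) (h (h (w) (u) (u)) (f (w)) (f (w))) (s (s (u)))) (u)) (s (s (s (q (u) (w) (u))))) (q (s (s (f (w)))) (h (h (h (w) (u) (u)) (q (u) (w) (u)) (s (u))) (u) (q (q (u) (w) (u)) (h (w) (u) (u)) (q (u) (w) (u)))) (u))) : B

well-sorted; sort = B


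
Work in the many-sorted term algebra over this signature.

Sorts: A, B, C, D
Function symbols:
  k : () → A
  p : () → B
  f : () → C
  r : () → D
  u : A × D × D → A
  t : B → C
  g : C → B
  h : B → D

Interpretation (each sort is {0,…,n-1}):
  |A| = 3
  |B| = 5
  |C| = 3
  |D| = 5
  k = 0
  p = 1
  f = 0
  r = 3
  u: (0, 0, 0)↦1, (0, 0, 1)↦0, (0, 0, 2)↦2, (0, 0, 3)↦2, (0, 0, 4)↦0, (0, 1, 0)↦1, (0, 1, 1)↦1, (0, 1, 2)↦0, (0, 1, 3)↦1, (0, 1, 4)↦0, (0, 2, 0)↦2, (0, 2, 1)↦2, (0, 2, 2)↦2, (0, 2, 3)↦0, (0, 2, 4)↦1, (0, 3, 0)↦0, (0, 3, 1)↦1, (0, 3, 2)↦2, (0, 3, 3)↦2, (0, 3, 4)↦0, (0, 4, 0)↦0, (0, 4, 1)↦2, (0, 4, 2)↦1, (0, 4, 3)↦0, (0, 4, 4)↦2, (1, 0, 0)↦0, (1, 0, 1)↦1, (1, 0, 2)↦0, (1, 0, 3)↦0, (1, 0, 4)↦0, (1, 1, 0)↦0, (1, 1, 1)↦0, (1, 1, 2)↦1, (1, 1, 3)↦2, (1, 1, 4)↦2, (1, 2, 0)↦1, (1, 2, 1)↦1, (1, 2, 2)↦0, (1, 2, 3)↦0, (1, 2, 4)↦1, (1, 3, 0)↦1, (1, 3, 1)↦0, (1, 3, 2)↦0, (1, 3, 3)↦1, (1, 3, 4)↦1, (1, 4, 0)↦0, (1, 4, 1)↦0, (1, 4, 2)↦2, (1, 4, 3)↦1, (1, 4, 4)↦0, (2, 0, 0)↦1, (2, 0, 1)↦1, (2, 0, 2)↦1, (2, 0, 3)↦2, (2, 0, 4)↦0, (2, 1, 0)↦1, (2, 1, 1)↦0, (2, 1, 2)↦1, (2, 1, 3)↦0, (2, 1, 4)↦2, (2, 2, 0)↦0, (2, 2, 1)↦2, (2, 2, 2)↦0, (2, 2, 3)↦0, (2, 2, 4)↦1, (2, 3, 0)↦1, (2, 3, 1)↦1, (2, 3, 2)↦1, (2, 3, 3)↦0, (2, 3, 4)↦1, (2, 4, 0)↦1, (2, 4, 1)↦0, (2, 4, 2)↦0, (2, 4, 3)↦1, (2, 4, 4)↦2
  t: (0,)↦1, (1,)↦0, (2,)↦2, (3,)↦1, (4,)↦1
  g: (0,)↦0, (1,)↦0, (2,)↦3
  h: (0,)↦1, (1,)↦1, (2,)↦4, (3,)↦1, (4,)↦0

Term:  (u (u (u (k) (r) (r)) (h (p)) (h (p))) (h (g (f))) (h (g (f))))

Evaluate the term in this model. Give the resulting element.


value = 1

  k = 0
  r = 3
  r = 3
  (u (k) (r) (r)) = u(0, 3, 3) = 2
  p = 1
  (h (p)) = h(1,) = 1
  p = 1
  (h (p)) = h(1,) = 1
  (u (u (k) (r) (r)) (h (p)) (h (p))) = u(2, 1, 1) = 0
  f = 0
  (g (f)) = g(0,) = 0
  (h (g (f))) = h(0,) = 1
  f = 0
  (g (f)) = g(0,) = 0
  (h (g (f))) = h(0,) = 1
  (u (u (u (k) (r) (r)) (h (p)) (h (p))) (h (g (f))) (h (g (f)))) = u(0, 1, 1) = 1


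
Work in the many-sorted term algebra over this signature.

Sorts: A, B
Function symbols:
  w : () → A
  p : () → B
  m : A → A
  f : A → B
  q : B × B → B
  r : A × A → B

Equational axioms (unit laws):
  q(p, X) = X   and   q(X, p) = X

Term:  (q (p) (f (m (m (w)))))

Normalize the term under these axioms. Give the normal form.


1. (q (p) (f (m (m (w)))))  →  (f (m (m (w))))

normal form = (f (m (m (w))))


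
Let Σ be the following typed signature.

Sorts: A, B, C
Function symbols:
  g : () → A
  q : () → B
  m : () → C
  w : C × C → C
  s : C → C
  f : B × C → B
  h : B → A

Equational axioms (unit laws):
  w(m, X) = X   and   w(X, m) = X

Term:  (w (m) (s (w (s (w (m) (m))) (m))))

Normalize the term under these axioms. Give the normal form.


1. (w (m) (s (w (s (w (m) (m))) (m))))  →  (s (w (s (w (m) (m))) (m)))
2. (s (w (s (w (m) (m))) (m)))  →  (s (s (w (m) (m))))
3. (s (s (w (m) (m))))  →  (s (s (m)))

normal form = (s (s (m)))


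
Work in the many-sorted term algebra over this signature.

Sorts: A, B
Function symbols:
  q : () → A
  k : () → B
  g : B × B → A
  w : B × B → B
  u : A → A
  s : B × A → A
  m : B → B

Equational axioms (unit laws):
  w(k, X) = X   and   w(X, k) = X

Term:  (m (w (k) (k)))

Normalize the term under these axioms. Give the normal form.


normal form = (m (k))

1. (m (w (k) (k)))  →  (m (k))


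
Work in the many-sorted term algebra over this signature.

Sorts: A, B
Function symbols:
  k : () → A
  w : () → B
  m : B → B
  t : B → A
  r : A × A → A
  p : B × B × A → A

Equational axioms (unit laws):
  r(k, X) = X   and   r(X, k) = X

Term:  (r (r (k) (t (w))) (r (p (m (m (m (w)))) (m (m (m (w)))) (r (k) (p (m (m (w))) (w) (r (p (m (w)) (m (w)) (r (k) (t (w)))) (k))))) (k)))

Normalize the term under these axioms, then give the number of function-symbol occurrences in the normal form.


size = 24

1. (r (r (k) (t (w))) (r (p (m (m (m (w)))) (m (m (m (w)))) (r (k) (p (m (m (w))) (w) (r (p (m (w)) (m (w)) (r (k) (t (w)))) (k))))) (k)))  →  (r (t (w)) (r (p (m (m (m (w)))) (m (m (m (w)))) (r (k) (p (m (m (w))) (w) (r (p (m (w)) (m (w)) (r (k) (t (w)))) (k))))) (k)))
2. (r (t (w)) (r (p (m (m (m (w)))) (m (m (m (w)))) (r (k) (p (m (m (w))) (w) (r (p (m (w)) (m (w)) (r (k) (t (w)))) (k))))) (k)))  →  (r (t (w)) (p (m (m (m (w)))) (m (m (m (w)))) (r (k) (p (m (m (w))) (w) (r (p (m (w)) (m (w)) (r (k) (t (w)))) (k))))))
3. (r (t (w)) (p (m (m (m (w)))) (m (m (m (w)))) (r (k) (p (m (m (w))) (w) (r (p (m (w)) (m (w)) (r (k) (t (w)))) (k))))))  →  (r (t (w)) (p (m (m (m (w)))) (m (m (m (w)))) (p (m (m (w))) (w) (r (p (m (w)) (m (w)) (r (k) (t (w)))) (k)))))
4. (r (t (w)) (p (m (m (m (w)))) (m (m (m (w)))) (p (m (m (w))) (w) (r (p (m (w)) (m (w)) (r (k) (t (w)))) (k)))))  →  (r (t (w)) (p (m (m (m (w)))) (m (m (m (w)))) (p (m (m (w))) (w) (p (m (w)) (m (w)) (r (k) (t (w)))))))
5. (r (t (w)) (p (m (m (m (w)))) (m (m (m (w)))) (p (m (m (w))) (w) (p (m (w)) (m (w)) (r (k) (t (w)))))))  →  (r (t (w)) (p (m (m (m (w)))) (m (m (m (w)))) (p (m (m (w))) (w) (p (m (w)) (m (w)) (t (w))))))
normal form: (r (t (w)) (p (m (m (m (w)))) (m (m (m (w)))) (p (m (m (w))) (w) (p (m (w)) (m (w)) (t (w))))))


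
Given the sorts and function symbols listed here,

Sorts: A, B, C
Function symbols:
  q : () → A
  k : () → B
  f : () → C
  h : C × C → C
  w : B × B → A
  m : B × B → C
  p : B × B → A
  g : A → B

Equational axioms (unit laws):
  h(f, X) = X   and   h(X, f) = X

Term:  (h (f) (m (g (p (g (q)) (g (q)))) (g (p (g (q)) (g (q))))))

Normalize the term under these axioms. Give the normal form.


1. (h (f) (m (g (p (g (q)) (g (q)))) (g (p (g (q)) (g (q))))))  →  (m (g (p (g (q)) (g (q)))) (g (p (g (q)) (g (q)))))

normal form = (m (g (p (g (q)) (g (q)))) (g (p (g (q)) (g (q)))))


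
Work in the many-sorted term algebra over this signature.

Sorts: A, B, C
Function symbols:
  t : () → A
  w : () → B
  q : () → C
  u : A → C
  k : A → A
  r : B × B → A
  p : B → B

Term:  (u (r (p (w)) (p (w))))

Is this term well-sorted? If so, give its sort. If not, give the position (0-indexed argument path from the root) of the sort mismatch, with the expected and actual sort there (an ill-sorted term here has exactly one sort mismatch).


well-sorted; sort = C

      (w) : B
    (p (w)) : B
      (w) : B
    (p (w)) : B
  (r (p (w)) (p (w))) : A
(u (r (p (w)) (p (w)))) : C


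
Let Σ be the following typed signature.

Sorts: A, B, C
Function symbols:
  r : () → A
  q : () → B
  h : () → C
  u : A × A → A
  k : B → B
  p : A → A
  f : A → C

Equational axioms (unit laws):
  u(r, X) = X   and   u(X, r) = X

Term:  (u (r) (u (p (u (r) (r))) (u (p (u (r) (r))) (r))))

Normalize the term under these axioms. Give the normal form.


1. (u (r) (u (p (u (r) (r))) (u (p (u (r) (r))) (r))))  →  (u (p (u (r) (r))) (u (p (u (r) (r))) (r)))
2. (u (p (u (r) (r))) (u (p (u (r) (r))) (r)))  →  (u (p (r)) (u (p (u (r) (r))) (r)))
3. (u (p (r)) (u (p (u (r) (r))) (r)))  →  (u (p (r)) (p (u (r) (r))))
4. (u (p (r)) (p (u (r) (r))))  →  (u (p (r)) (p (r)))

normal form = (u (p (r)) (p (r)))


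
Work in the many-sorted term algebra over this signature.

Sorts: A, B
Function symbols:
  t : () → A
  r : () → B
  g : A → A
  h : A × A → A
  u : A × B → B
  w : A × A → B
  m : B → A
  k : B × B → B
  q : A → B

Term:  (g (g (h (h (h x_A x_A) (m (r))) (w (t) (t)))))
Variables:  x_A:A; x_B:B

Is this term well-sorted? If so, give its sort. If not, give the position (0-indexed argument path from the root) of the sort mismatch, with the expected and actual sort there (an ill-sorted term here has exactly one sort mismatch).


ill-sorted at position [0, 0, 1]: expected A, got B

          x_A : A
          x_A : A
        (h x_A x_A) : A
          (r) : B
        (m (r)) : A
      (h (h x_A x_A) (m (r))) : A
        (t) : A
        (t) : A
      (w (t) (t)) : B
    (h (h (h x_A x_A) (m (r))) (w (t) (t))) : ✗ arg 1 at [0, 0, 1] has sort B, expected A


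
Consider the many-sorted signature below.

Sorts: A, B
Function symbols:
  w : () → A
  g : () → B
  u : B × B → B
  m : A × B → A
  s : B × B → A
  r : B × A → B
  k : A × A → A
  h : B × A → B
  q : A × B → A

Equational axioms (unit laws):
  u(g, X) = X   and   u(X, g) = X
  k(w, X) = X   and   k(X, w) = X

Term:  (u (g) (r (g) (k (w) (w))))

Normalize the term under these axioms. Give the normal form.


1. (u (g) (r (g) (k (w) (w))))  →  (r (g) (k (w) (w)))
2. (r (g) (k (w) (w)))  →  (r (g) (w))

normal form = (r (g) (w))


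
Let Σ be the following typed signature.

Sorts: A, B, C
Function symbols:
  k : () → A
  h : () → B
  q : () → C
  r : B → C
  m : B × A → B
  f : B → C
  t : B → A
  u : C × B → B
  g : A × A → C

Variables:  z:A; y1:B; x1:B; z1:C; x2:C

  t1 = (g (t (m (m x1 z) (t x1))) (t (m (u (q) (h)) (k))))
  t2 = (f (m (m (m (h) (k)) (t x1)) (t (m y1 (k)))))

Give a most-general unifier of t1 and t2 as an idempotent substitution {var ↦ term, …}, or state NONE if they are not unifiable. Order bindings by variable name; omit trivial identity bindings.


NONE (not unifiable)

head clash or occurs-check failure — not unifiable


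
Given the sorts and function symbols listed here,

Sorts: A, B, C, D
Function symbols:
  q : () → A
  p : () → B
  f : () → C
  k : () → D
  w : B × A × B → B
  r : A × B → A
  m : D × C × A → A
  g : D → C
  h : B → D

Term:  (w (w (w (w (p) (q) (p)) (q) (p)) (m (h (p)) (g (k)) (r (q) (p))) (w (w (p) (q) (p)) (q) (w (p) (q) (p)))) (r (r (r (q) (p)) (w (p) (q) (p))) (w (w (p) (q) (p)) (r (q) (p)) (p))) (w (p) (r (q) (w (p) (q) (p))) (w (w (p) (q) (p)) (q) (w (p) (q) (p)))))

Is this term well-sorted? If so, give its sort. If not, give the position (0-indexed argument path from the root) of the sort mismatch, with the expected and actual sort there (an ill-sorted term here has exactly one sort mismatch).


well-sorted; sort = B

        (p) : B
        (q) : A
        (p) : B
      (w (p) (q) (p)) : B
      (q) : A
      (p) : B
    (w (w (p) (q) (p)) (q) (p)) : B
        (p) : B
      (h (p)) : D
        (k) : D
      (g (k)) : C
        (q) : A
        (p) : B
      (r (q) (p)) : A
    (m (h (p)) (g (k)) (r (q) (p))) : A
        (p) : B
        (q) : A
        (p) : B
      (w (p) (q) (p)) : B
      (q) : A
        (p) : B
        (q) : A
        (p) : B
      (w (p) (q) (p)) : B
    (w (w (p) (q) (p)) (q) (w (p) (q) (p))) : B
  (w (w (w (p) (q) (p)) (q) (p)) (m (h (p)) (g (k)) (r (q) (p))) (w (w (p) (q) (p)) (q) (w (p) (q) (p)))) : B
        (q) : A
        (p) : B
      (r (q) (p)) : A
        (p) : B
        (q) : A
        (p) : B
      (w (p) (q) (p)) : B
    (r (r (q) (p)) (w (p) (q) (p))) : A
        (p) : B
        (q) : A
        (p) : B
      (w (p) (q) (p)) : B
        (q) : A
        (p) : B
      (r (q) (p)) : A
      (p) : B
    (w (w (p) (q) (p)) (r (q) (p)) (p)) : B
  (r (r (r (q) (p)) (w (p) (q) (p))) (w (w (p) (q) (p)) (r (q) (p)) (p))) : A
    (p) : B
      (q) : A
        (p) : B
        (q) : A
        (p) : B
      (w (p) (q) (p)) : B
    (r (q) (w (p) (q) (p))) : A
        (p) : B
        (q) : A
        (p) : B
      (w (p) (q) (p)) : B
      (q) : A
        (p) : B
        (q) : A
        (p) : B
      (w (p) (q) (p)) : B
    (w (w (p) (q) (p)) (q) (w (p) (q) (p))) : B
  (w (p) (r (q) (w (p) (q) (p))) (w (w (p) (q) (p)) (q) (w (p) (q) (p)))) : B
(w (w (w (w (p) (q) (p)) (q) (p)) (m (h (p)) (g (k)) (r (q) (p))) (w (w (p) (q) (p)) (q) (w (p) (q) (p)))) (r (r (r (q) (p)) (w (p) (q) (p))) (w (w (p) (q) (p)) (r (q) (p)) (p))) (w (p) (r (q) (w (p) (q) (p))) (w (w (p) (q) (p)) (q) (w (p) (q) (p))))) : B


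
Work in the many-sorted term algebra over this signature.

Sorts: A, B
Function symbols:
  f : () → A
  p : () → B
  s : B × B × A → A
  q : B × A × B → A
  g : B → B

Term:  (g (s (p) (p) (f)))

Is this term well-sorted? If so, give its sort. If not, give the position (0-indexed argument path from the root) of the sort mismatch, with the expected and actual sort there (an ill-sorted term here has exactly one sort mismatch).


    (p) : B
    (p) : B
    (f) : A
  (s (p) (p) (f)) : A
(g (s (p) (p) (f))) : ✗ arg 0 at [0] has sort A, expected B

ill-sorted at position [0]: expected B, got A


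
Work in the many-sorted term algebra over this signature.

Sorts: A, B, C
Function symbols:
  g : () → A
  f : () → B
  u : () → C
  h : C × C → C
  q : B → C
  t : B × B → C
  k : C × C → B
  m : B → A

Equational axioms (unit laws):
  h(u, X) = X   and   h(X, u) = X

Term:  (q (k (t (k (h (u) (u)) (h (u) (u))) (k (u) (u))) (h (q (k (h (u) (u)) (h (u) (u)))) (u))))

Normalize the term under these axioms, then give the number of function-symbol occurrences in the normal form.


1. (q (k (t (k (h (u) (u)) (h (u) (u))) (k (u) (u))) (h (q (k (h (u) (u)) (h (u) (u)))) (u))))  →  (q (k (t (k (u) (h (u) (u))) (k (u) (u))) (h (q (k (h (u) (u)) (h (u) (u)))) (u))))
2. (q (k (t (k (u) (h (u) (u))) (k (u) (u))) (h (q (k (h (u) (u)) (h (u) (u)))) (u))))  →  (q (k (t (k (u) (u)) (k (u) (u))) (h (q (k (h (u) (u)) (h (u) (u)))) (u))))
3. (q (k (t (k (u) (u)) (k (u) (u))) (h (q (k (h (u) (u)) (h (u) (u)))) (u))))  →  (q (k (t (k (u) (u)) (k (u) (u))) (q (k (h (u) (u)) (h (u) (u))))))
4. (q (k (t (k (u) (u)) (k (u) (u))) (q (k (h (u) (u)) (h (u) (u))))))  →  (q (k (t (k (u) (u)) (k (u) (u))) (q (k (u) (h (u) (u))))))
5. (q (k (t (k (u) (u)) (k (u) (u))) (q (k (u) (h (u) (u))))))  →  (q (k (t (k (u) (u)) (k (u) (u))) (q (k (u) (u)))))
normal form: (q (k (t (k (u) (u)) (k (u) (u))) (q (k (u) (u)))))

size = 13


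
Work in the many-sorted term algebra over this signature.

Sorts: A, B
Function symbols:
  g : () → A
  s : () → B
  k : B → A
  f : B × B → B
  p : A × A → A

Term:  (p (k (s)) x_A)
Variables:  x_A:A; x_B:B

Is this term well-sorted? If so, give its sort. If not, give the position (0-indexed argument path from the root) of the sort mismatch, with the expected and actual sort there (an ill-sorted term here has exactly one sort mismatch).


well-sorted; sort = A

    (s) : B
  (k (s)) : A
  x_A : A
(p (k (s)) x_A) : A


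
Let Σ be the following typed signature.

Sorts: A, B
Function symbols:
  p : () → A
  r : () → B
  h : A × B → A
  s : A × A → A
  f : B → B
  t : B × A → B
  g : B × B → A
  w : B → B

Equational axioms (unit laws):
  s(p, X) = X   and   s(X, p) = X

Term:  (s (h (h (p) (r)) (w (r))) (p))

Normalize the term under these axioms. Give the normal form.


normal form = (h (h (p) (r)) (w (r)))

1. (s (h (h (p) (r)) (w (r))) (p))  →  (h (h (p) (r)) (w (r)))


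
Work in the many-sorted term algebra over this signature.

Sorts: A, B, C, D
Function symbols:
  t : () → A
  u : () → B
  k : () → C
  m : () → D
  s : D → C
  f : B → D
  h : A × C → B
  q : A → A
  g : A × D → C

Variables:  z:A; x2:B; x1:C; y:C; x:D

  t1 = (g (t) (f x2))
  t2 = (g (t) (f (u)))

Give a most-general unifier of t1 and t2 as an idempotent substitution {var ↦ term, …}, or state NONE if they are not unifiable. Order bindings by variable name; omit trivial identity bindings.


{x2 ↦ (u)}


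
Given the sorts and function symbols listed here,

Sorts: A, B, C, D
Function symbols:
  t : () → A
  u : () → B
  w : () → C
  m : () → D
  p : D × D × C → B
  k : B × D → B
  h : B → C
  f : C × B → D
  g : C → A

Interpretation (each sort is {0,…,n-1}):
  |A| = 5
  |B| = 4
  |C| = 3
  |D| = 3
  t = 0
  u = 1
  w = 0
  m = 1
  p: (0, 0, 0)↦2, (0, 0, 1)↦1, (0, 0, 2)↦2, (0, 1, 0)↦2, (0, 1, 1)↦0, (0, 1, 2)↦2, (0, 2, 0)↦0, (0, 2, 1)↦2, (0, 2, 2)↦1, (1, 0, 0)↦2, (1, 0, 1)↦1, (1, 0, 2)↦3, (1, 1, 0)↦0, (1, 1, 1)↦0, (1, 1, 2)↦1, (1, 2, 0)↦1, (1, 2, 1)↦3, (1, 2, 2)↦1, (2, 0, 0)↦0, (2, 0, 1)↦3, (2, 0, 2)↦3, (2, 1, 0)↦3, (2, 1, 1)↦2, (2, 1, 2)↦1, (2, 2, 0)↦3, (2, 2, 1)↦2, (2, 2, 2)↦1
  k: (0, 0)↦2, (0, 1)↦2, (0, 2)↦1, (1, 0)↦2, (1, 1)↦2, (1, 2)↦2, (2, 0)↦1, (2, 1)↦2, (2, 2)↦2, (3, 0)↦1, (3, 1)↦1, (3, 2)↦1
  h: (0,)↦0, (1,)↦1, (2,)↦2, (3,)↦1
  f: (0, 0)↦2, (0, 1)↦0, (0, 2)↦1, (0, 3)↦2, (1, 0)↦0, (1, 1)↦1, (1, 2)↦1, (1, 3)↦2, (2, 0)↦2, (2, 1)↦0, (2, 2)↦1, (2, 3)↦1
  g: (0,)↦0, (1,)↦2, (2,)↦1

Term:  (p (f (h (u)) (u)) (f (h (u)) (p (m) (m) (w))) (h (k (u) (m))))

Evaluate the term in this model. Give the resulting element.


  u = 1
  (h (u)) = h(1,) = 1
  u = 1
  (f (h (u)) (u)) = f(1, 1) = 1
  u = 1
  (h (u)) = h(1,) = 1
  m = 1
  m = 1
  w = 0
  (p (m) (m) (w)) = p(1, 1, 0) = 0
  (f (h (u)) (p (m) (m) (w))) = f(1, 0) = 0
  u = 1
  m = 1
  (k (u) (m)) = k(1, 1) = 2
  (h (k (u) (m))) = h(2,) = 2
  (p (f (h (u)) (u)) (f (h (u)) (p (m) (m) (w))) (h (k (u) (m)))) = p(1, 0, 2) = 3

value = 3


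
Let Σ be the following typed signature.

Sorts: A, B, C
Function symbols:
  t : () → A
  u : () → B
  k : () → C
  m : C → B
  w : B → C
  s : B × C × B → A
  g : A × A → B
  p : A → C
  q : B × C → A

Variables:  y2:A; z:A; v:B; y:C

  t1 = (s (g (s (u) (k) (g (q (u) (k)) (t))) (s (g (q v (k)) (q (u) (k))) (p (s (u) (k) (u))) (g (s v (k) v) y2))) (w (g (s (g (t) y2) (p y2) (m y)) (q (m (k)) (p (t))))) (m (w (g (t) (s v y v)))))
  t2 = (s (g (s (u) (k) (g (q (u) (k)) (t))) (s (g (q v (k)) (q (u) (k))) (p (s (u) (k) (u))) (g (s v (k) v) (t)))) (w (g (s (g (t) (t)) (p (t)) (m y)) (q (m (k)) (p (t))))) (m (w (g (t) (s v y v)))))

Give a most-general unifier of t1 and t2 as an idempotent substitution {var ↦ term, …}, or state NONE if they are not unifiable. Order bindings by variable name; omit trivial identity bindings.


{y2 ↦ (t)}


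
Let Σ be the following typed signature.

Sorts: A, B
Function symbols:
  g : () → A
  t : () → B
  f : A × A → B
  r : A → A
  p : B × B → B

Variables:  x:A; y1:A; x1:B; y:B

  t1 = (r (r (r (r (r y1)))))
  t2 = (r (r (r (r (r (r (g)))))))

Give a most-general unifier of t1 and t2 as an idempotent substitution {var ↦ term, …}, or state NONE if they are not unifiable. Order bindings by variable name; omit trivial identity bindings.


{y1 ↦ (r (g))}


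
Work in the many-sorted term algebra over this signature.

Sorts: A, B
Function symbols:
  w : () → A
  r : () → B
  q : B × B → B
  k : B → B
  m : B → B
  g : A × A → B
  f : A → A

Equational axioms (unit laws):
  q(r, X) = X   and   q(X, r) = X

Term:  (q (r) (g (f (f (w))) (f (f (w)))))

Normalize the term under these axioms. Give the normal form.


1. (q (r) (g (f (f (w))) (f (f (w)))))  →  (g (f (f (w))) (f (f (w))))

normal form = (g (f (f (w))) (f (f (w))))


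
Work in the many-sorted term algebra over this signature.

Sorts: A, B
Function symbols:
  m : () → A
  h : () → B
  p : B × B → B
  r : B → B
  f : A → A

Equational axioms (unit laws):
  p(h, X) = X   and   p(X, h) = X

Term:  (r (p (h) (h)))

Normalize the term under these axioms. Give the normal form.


1. (r (p (h) (h)))  →  (r (h))

normal form = (r (h))


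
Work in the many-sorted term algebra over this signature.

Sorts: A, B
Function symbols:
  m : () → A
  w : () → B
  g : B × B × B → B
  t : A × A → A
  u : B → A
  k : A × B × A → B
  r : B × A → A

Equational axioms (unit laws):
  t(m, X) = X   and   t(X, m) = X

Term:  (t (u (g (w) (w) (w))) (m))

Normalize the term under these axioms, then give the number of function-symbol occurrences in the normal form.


size = 5

1. (t (u (g (w) (w) (w))) (m))  →  (u (g (w) (w) (w)))
normal form: (u (g (w) (w) (w)))


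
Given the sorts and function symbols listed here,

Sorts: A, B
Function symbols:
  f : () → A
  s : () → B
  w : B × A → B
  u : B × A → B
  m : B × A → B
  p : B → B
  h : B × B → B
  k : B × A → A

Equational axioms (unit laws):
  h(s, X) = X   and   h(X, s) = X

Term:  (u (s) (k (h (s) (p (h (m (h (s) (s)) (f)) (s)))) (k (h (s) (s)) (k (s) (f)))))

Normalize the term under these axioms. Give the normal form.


1. (u (s) (k (h (s) (p (h (m (h (s) (s)) (f)) (s)))) (k (h (s) (s)) (k (s) (f)))))  →  (u (s) (k (p (h (m (h (s) (s)) (f)) (s))) (k (h (s) (s)) (k (s) (f)))))
2. (u (s) (k (p (h (m (h (s) (s)) (f)) (s))) (k (h (s) (s)) (k (s) (f)))))  →  (u (s) (k (p (m (h (s) (s)) (f))) (k (h (s) (s)) (k (s) (f)))))
3. (u (s) (k (p (m (h (s) (s)) (f))) (k (h (s) (s)) (k (s) (f)))))  →  (u (s) (k (p (m (s) (f))) (k (h (s) (s)) (k (s) (f)))))
4. (u (s) (k (p (m (s) (f))) (k (h (s) (s)) (k (s) (f)))))  →  (u (s) (k (p (m (s) (f))) (k (s) (k (s) (f)))))

normal form = (u (s) (k (p (m (s) (f))) (k (s) (k (s) (f)))))


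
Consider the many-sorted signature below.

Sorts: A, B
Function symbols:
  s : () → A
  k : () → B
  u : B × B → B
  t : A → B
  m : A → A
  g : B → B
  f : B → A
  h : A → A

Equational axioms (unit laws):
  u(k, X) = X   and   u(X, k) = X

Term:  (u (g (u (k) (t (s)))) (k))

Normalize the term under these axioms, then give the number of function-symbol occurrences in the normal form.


1. (u (g (u (k) (t (s)))) (k))  →  (g (u (k) (t (s))))
2. (g (u (k) (t (s))))  →  (g (t (s)))
normal form: (g (t (s)))

size = 3


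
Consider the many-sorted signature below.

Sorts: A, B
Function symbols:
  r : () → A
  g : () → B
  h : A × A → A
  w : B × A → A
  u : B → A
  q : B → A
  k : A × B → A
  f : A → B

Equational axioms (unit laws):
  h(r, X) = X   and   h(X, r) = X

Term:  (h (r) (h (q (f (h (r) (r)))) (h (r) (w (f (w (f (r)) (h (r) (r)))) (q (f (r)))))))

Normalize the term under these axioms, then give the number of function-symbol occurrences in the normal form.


1. (h (r) (h (q (f (h (r) (r)))) (h (r) (w (f (w (f (r)) (h (r) (r)))) (q (f (r)))))))  →  (h (q (f (h (r) (r)))) (h (r) (w (f (w (f (r)) (h (r) (r)))) (q (f (r))))))
2. (h (q (f (h (r) (r)))) (h (r) (w (f (w (f (r)) (h (r) (r)))) (q (f (r))))))  →  (h (q (f (r))) (h (r) (w (f (w (f (r)) (h (r) (r)))) (q (f (r))))))
3. (h (q (f (r))) (h (r) (w (f (w (f (r)) (h (r) (r)))) (q (f (r))))))  →  (h (q (f (r))) (w (f (w (f (r)) (h (r) (r)))) (q (f (r)))))
4. (h (q (f (r))) (w (f (w (f (r)) (h (r) (r)))) (q (f (r)))))  →  (h (q (f (r))) (w (f (w (f (r)) (r))) (q (f (r)))))
normal form: (h (q (f (r))) (w (f (w (f (r)) (r))) (q (f (r)))))

size = 13


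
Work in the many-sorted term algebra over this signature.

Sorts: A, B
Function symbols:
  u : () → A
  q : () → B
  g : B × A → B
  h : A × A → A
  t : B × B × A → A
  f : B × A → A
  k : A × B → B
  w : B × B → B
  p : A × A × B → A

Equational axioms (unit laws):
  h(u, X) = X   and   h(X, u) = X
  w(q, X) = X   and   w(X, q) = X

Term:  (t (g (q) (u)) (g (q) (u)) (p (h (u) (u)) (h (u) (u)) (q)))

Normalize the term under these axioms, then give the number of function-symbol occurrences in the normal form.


size = 11

1. (t (g (q) (u)) (g (q) (u)) (p (h (u) (u)) (h (u) (u)) (q)))  →  (t (g (q) (u)) (g (q) (u)) (p (u) (h (u) (u)) (q)))
2. (t (g (q) (u)) (g (q) (u)) (p (u) (h (u) (u)) (q)))  →  (t (g (q) (u)) (g (q) (u)) (p (u) (u) (q)))
normal form: (t (g (q) (u)) (g (q) (u)) (p (u) (u) (q)))


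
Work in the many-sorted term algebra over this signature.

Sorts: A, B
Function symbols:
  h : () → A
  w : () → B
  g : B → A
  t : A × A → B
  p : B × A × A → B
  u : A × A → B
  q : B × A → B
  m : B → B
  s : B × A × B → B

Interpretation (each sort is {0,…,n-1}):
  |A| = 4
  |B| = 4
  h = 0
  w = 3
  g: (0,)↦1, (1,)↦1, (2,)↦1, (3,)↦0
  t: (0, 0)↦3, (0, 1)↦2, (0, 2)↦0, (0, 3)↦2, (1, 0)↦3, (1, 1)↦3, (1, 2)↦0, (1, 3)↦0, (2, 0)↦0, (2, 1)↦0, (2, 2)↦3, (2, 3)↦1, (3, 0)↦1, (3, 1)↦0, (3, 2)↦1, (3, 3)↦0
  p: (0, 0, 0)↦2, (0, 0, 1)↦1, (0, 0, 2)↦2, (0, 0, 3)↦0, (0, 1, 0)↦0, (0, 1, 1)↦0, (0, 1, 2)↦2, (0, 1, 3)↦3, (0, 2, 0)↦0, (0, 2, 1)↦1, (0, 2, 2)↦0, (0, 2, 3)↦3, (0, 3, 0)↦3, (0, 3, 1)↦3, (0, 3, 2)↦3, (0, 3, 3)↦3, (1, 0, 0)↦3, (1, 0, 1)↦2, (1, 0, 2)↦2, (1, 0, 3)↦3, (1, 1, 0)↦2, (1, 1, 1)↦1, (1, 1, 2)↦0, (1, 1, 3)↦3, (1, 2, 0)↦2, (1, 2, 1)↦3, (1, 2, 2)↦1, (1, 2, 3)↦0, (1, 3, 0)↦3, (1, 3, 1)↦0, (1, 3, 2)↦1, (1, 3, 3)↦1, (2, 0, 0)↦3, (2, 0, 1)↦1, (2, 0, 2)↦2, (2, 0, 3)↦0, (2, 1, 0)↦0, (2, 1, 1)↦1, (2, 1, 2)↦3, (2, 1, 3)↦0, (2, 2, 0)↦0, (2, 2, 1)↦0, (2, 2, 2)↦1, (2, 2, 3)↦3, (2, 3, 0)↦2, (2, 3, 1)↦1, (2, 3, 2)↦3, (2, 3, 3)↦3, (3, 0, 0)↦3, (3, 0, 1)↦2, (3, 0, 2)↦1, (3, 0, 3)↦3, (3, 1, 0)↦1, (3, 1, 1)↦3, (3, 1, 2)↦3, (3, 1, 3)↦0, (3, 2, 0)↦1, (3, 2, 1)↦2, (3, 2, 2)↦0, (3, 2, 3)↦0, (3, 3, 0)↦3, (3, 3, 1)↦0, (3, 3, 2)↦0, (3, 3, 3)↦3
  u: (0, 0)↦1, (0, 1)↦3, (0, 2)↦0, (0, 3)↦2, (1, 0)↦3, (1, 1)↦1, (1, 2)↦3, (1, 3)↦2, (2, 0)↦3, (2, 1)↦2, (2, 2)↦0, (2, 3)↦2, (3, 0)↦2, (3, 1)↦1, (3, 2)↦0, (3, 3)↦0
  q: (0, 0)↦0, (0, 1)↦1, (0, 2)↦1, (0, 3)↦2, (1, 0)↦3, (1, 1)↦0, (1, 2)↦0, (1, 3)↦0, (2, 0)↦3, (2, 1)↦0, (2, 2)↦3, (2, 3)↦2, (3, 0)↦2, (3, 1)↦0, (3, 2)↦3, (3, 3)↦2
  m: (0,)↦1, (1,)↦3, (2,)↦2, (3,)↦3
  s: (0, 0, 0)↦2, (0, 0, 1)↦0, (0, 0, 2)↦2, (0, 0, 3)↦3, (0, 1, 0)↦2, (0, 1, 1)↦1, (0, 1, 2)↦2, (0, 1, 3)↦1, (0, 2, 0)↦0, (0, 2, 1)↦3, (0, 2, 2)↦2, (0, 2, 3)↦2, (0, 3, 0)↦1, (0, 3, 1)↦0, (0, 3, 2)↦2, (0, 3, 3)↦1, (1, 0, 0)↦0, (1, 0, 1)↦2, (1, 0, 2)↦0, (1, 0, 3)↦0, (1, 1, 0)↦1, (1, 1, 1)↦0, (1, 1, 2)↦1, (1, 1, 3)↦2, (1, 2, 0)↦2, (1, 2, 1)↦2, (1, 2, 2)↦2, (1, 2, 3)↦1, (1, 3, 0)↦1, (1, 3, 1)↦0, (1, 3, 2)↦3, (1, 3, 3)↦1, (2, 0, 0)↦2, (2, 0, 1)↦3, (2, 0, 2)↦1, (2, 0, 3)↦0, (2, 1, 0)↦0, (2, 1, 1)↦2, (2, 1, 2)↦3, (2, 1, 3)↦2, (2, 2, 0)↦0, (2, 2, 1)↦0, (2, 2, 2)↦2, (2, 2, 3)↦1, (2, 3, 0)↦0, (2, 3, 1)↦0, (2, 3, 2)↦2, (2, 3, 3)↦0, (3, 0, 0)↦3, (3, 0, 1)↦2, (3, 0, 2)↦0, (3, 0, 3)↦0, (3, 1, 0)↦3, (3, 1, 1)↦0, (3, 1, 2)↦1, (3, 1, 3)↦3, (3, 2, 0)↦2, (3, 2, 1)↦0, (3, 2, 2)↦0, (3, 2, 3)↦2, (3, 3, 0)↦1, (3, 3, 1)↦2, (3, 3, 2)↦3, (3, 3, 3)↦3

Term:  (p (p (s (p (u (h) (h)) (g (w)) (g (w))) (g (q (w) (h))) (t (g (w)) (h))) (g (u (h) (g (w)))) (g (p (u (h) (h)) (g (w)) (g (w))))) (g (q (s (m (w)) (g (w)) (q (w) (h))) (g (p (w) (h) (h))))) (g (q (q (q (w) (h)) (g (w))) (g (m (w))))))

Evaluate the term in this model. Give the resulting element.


value = 1

  h = 0
  h = 0
  (u (h) (h)) = u(0, 0) = 1
  w = 3
  (g (w)) = g(3,) = 0
  w = 3
  (g (w)) = g(3,) = 0
  (p (u (h) (h)) (g (w)) (g (w))) = p(1, 0, 0) = 3
  w = 3
  h = 0
  (q (w) (h)) = q(3, 0) = 2
  (g (q (w) (h))) = g(2,) = 1
  w = 3
  (g (w)) = g(3,) = 0
  h = 0
  (t (g (w)) (h)) = t(0, 0) = 3
  (s (p (u (h) (h)) (g (w)) (g (w))) (g (q (w) (h))) (t (g (w)) (h))) = s(3, 1, 3) = 3
  h = 0
  w = 3
  (g (w)) = g(3,) = 0
  (u (h) (g (w))) = u(0, 0) = 1
  (g (u (h) (g (w)))) = g(1,) = 1
  h = 0
  h = 0
  (u (h) (h)) = u(0, 0) = 1
  w = 3
  (g (w)) = g(3,) = 0
  w = 3
  (g (w)) = g(3,) = 0
  (p (u (h) (h)) (g (w)) (g (w))) = p(1, 0, 0) = 3
  (g (p (u (h) (h)) (g (w)) (g (w)))) = g(3,) = 0
  (p (s (p (u (h) (h)) (g (w)) (g (w))) (g (q (w) (h))) (t (g (w)) (h))) (g (u (h) (g (w)))) (g (p (u (h) (h)) (g (w)) (g (w))))) = p(3, 1, 0) = 1
  w = 3
  (m (w)) = m(3,) = 3
  w = 3
  (g (w)) = g(3,) = 0
  w = 3
  h = 0
  (q (w) (h)) = q(3, 0) = 2
  (s (m (w)) (g (w)) (q (w) (h))) = s(3, 0, 2) = 0
  w = 3
  h = 0
  h = 0
  (p (w) (h) (h)) = p(3, 0, 0) = 3
  (g (p (w) (h) (h))) = g(3,) = 0
  (q (s (m (w)) (g (w)) (q (w) (h))) (g (p (w) (h) (h)))) = q(0, 0) = 0
  (g (q (s (m (w)) (g (w)) (q (w) (h))) (g (p (w) (h) (h))))) = g(0,) = 1
  w = 3
  h = 0
  (q (w) (h)) = q(3, 0) = 2
  w = 3
  (g (w)) = g(3,) = 0
  (q (q (w) (h)) (g (w))) = q(2, 0) = 3
  w = 3
  (m (w)) = m(3,) = 3
  (g (m (w))) = g(3,) = 0
  (q (q (q (w) (h)) (g (w))) (g (m (w)))) = q(3, 0) = 2
  (g (q (q (q (w) (h)) (g (w))) (g (m (w))))) = g(2,) = 1
  (p (p (s (p (u (h) (h)) (g (w)) (g (w))) (g (q (w) (h))) (t (g (w)) (h))) (g (u (h) (g (w)))) (g (p (u (h) (h)) (g (w)) (g (w))))) (g (q (s (m (w)) (g (w)) (q (w) (h))) (g (p (w) (h) (h))))) (g (q (q (q (w) (h)) (g (w))) (g (m (w)))))) = p(1, 1, 1) = 1


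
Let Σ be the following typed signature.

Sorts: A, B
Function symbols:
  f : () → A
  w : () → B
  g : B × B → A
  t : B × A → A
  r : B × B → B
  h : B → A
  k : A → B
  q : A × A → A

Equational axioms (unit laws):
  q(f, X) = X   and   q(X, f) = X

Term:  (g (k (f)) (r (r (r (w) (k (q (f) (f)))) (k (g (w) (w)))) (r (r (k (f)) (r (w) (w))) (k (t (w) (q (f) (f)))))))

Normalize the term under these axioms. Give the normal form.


1. (g (k (f)) (r (r (r (w) (k (q (f) (f)))) (k (g (w) (w)))) (r (r (k (f)) (r (w) (w))) (k (t (w) (q (f) (f)))))))  →  (g (k (f)) (r (r (r (w) (k (f))) (k (g (w) (w)))) (r (r (k (f)) (r (w) (w))) (k (t (w) (q (f) (f)))))))
2. (g (k (f)) (r (r (r (w) (k (f))) (k (g (w) (w)))) (r (r (k (f)) (r (w) (w))) (k (t (w) (q (f) (f)))))))  →  (g (k (f)) (r (r (r (w) (k (f))) (k (g (w) (w)))) (r (r (k (f)) (r (w) (w))) (k (t (w) (f))))))

normal form = (g (k (f)) (r (r (r (w) (k (f))) (k (g (w) (w)))) (r (r (k (f)) (r (w) (w))) (k (t (w) (f))))))


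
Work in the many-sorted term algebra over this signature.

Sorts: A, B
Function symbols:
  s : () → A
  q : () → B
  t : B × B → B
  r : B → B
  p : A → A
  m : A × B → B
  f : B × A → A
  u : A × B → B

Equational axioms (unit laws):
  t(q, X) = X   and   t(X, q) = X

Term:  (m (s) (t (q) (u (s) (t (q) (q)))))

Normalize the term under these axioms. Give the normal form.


1. (m (s) (t (q) (u (s) (t (q) (q)))))  →  (m (s) (u (s) (t (q) (q))))
2. (m (s) (u (s) (t (q) (q))))  →  (m (s) (u (s) (q)))

normal form = (m (s) (u (s) (q)))


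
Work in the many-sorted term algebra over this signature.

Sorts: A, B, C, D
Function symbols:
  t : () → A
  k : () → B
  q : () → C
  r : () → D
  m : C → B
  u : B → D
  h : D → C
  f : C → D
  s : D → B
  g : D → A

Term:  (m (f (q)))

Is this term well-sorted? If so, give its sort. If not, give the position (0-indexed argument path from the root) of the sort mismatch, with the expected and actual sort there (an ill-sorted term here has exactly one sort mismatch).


    (q) : C
  (f (q)) : D
(m (f (q))) : ✗ arg 0 at [0] has sort D, expected C

ill-sorted at position [0]: expected C, got D
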